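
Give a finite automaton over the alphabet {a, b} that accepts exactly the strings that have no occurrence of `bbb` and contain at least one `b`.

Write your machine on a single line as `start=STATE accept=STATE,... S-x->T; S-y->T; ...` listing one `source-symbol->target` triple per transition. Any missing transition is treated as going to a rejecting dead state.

Build one automaton per condition and run them in lockstep. The first has 4 states tracking partial matches of the forbidden pattern `bbb`; the second has 3 states tracking the count of `b`s, saturating at 2. A product state is a pair (one from each), accepting exactly when both do.
With 7 states:
        a   b  
>  q0   q0  q1 
 * q1   q2  q3 
 * q2   q2  q4 
 * q3   q5  q6 
 * q4   q5  q3 
 * q5   q5  q4 
   q6   q6  q6 
(> = start, * = accepting)

start=q0; accept=q1,q2,q3,q4,q5; q0-a->q0; q0-b->q1; q1-a->q2; q1-b->q3; q2-a->q2; q2-b->q4; q3-a->q5; q3-b->q6; q4-a->q5; q4-b->q3; q5-a->q5; q5-b->q4; q6-a->q6; q6-b->q6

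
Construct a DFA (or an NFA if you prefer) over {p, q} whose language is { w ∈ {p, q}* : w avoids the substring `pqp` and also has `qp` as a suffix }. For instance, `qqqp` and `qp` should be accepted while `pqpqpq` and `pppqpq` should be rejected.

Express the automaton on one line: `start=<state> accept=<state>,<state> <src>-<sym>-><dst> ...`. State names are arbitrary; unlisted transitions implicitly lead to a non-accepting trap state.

Handle the two conditions separately and then intersect. The first has 4 states tracking partial matches of the forbidden pattern `pqp`; the second has 3 states tracking how much of the suffix `qp` has currently been matched. A product state is a pair (one from each), accepting exactly when both do. Equivalent product states are then merged.
With 6 states:
        p   q  
>  S0   S1  S2 
   S1   S1  S3 
   S2   S4  S2 
   S3   S5  S2 
 * S4   S1  S3 
   S5   S5  S5 
(> = start, * = accepting)

start=S0 accept=S4 S0-p->S1 S0-q->S2 S1-p->S1 S1-q->S3 S2-p->S4 S2-q->S2 S3-p->S5 S3-q->S2 S4-p->S1 S4-q->S3 S5-p->S5 S5-q->S5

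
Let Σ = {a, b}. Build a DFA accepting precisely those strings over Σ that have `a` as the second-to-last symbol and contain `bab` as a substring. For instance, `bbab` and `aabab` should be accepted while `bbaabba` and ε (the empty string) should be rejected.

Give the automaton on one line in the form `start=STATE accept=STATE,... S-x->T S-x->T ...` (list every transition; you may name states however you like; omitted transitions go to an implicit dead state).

start=q0 accept=q7,q10 q0-a->q1 q0-b->q2 q1-a->q3 q1-b->q4 q2-a->q5 q2-b->q6 q3-a->q3 q3-b->q4 q4-a->q5 q4-b->q6 q5-a->q3 q5-b->q7 q6-a->q5 q6-b->q6 q7-a->q8 q7-b->q9 q8-a->q10 q8-b->q7 q9-a->q8 q9-b->q9 q10-a->q10 q10-b->q7

Build one automaton per condition and run them in lockstep. One (7 states) tracks the last 2 symbols read; the other (4 states) tracks whether and how much of `bab` has been seen. Each combined state is a pair, one component from each; accept when both components accept.
An 11-state machine:
          a    b  
>  q0     q1   q2 
   q1     q3   q4 
   q2     q5   q6 
   q3     q3   q4 
   q4     q5   q6 
   q5     q3   q7 
   q6     q5   q6 
 * q7     q8   q9 
   q8    q10   q7 
   q9     q8   q9 
 * q10   q10   q7 
(> = start, * = accepting)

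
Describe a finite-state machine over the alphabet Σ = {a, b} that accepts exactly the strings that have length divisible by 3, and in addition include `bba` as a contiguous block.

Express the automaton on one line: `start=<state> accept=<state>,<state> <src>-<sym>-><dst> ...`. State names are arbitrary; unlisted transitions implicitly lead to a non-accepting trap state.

start=s0 accept=s8 s0-a->s1 s0-b->s2 s1-a->s3 s1-b->s4 s2-a->s3 s2-b->s5 s3-a->s0 s3-b->s6 s4-a->s0 s4-b->s7 s5-a->s8 s5-b->s7 s6-a->s1 s6-b->s9 s7-a->s10 s7-b->s9 s8-a->s10 s8-b->s10 s9-a->s11 s9-b->s5 s10-a->s11 s10-b->s11 s11-a->s8 s11-b->s8

Run two small machines in parallel and take their product. The first has 3 states tracking the input length modulo 3; the second has 4 states tracking whether and how much of `bba` has been seen. A product state is a pair (one from each), accepting exactly when both do.
12 states suffice.
          a    b  
>  s0     s1   s2 
   s1     s3   s4 
   s2     s3   s5 
   s3     s0   s6 
   s4     s0   s7 
   s5     s8   s7 
   s6     s1   s9 
   s7    s10   s9 
 * s8    s10  s10 
   s9    s11   s5 
   s10   s11  s11 
   s11    s8   s8 
(> = start, * = accepting)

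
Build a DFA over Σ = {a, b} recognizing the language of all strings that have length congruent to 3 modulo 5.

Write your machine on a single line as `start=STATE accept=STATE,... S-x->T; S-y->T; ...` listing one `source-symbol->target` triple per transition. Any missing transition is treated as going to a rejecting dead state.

start=S0; accept=S3; S0-a->S1; S0-b->S1; S1-a->S2; S1-b->S2; S2-a->S3; S2-b->S3; S3-a->S4; S3-b->S4; S4-a->S0; S4-b->S0

Only the length mod 5 matters, so use a 5-cycle: from any state, every input symbol moves to the next state, wrapping S4 back to S0. Mark S3 accepting.
5 states suffice.
        a   b  
>  S0   S1  S1 
   S1   S2  S2 
   S2   S3  S3 
 * S3   S4  S4 
   S4   S0  S0 
(> = start, * = accepting)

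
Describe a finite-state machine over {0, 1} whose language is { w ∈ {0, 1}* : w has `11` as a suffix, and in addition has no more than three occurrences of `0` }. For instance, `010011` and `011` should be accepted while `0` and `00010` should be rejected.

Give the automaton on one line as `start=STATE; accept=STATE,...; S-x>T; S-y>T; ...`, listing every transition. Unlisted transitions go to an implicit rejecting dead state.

start=q0; accept=q5,q8,q11,q12; q0-0>q1; q0-1>q2; q1-0>q3; q1-1>q4; q2-0>q1; q2-1>q5; q3-0>q6; q3-1>q7; q4-0>q3; q4-1>q8; q5-0>q1; q5-1>q5; q6-0>q9; q6-1>q10; q7-0>q6; q7-1>q11; q8-0>q3; q8-1>q8; q9-0>q9; q9-1>q9; q10-0>q9; q10-1>q12; q11-0>q6; q11-1>q11; q12-0>q9; q12-1>q12

Run two small machines in parallel and take their product. One (3 states) tracks how much of the suffix `11` has currently been matched; the other (5 states) tracks the count of `0`s, saturating at 4. Each combined state is a pair, one component from each; accept when both components accept. Equivalent product states are then merged.
A 13-state machine:
          0    1  
>  q0     q1   q2 
   q1     q3   q4 
   q2     q1   q5 
   q3     q6   q7 
   q4     q3   q8 
 * q5     q1   q5 
   q6     q9  q10 
   q7     q6  q11 
 * q8     q3   q8 
   q9     q9   q9 
   q10    q9  q12 
 * q11    q6  q11 
 * q12    q9  q12 
(> = start, * = accepting)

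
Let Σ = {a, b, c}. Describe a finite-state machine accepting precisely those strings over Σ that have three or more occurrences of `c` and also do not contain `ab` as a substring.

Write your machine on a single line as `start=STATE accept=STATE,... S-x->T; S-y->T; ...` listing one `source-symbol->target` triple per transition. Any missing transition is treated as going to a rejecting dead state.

start=s0; accept=s7,s8; s0-a->s1; s0-b->s0; s0-c->s2; s1-a->s1; s1-b->s3; s1-c->s2; s2-a->s4; s2-b->s2; s2-c->s5; s3-a->s3; s3-b->s3; s3-c->s3; s4-a->s4; s4-b->s3; s4-c->s5; s5-a->s6; s5-b->s5; s5-c->s7; s6-a->s6; s6-b->s3; s6-c->s7; s7-a->s8; s7-b->s7; s7-c->s7; s8-a->s8; s8-b->s3; s8-c->s7

Run two small machines in parallel and take their product. One (5 states) tracks the count of `c`s, saturating at 4; the other (3 states) tracks partial matches of the forbidden pattern `ab`. Each combined state is a pair, one component from each; accept when both components accept. Equivalent product states are then merged.
A 9-state machine:
        a   b   c  
>  s0   s1  s0  s2 
   s1   s1  s3  s2 
   s2   s4  s2  s5 
   s3   s3  s3  s3 
   s4   s4  s3  s5 
   s5   s6  s5  s7 
   s6   s6  s3  s7 
 * s7   s8  s7  s7 
 * s8   s8  s3  s7 
(> = start, * = accepting)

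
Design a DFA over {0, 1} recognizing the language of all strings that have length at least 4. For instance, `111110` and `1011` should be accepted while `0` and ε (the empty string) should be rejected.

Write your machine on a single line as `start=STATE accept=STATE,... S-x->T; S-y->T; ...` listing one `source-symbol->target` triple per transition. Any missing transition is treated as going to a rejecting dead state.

Count input length up to 5: every symbol moves from s0 toward s5, which means 'more than 4' and absorbs. Accept from {s4, s5}.
A 6-state machine:
        0   1  
>  s0   s1  s1 
   s1   s2  s2 
   s2   s3  s3 
   s3   s4  s4 
 * s4   s5  s5 
 * s5   s5  s5 
(> = start, * = accepting)

start=s0; accept=s4,s5; s0-0->s1; s0-1->s1; s1-0->s2; s1-1->s2; s2-0->s3; s2-1->s3; s3-0->s4; s3-1->s4; s4-0->s5; s4-1->s5; s5-0->s5; s5-1->s5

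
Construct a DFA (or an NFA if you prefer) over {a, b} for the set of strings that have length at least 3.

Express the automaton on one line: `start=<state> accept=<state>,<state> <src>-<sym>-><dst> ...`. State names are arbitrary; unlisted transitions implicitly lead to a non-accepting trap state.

start=q0 accept=q3,q4 q0-a->q1 q0-b->q1 q1-a->q2 q1-b->q2 q2-a->q3 q2-b->q3 q3-a->q4 q3-b->q4 q4-a->q4 q4-b->q4

We only need to distinguish lengths 0, 1, …, 3, and '>3'. Chain q0 → q1 → q2 → q3 → q4 on every symbol, with q4 looping. Accepting states: {q3, q4}.
5 states suffice.
        a   b  
>  q0   q1  q1 
   q1   q2  q2 
   q2   q3  q3 
 * q3   q4  q4 
 * q4   q4  q4 
(> = start, * = accepting)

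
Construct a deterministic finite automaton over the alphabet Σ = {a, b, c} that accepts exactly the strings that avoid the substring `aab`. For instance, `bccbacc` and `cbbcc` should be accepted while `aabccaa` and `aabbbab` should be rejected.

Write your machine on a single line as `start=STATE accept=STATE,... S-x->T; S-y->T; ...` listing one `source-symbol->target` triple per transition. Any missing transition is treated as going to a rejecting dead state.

start=s0; accept=s0,s1,s2; s0-a->s1; s0-b->s0; s0-c->s0; s1-a->s2; s1-b->s0; s1-c->s0; s2-a->s2; s2-b->s3; s2-c->s0; s3-a->s3; s3-b->s3; s3-c->s3

This is the complement of 'contains `aab`'. Use the same substring-matching states — s0 through s3 holding how much of `aab` has just been matched — but flip the accepting set: everything except the trap s3 accepts.
4 states suffice.
        a   b   c  
>* s0   s1  s0  s0 
 * s1   s2  s0  s0 
 * s2   s2  s3  s0 
   s3   s3  s3  s3 
(> = start, * = accepting)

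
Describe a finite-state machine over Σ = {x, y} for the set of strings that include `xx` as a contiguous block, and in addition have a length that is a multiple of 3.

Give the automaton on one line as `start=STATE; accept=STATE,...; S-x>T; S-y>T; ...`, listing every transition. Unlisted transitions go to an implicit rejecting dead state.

start=S0; accept=S6; S0-x>S1; S0-y>S2; S1-x>S3; S1-y>S4; S2-x>S5; S2-y>S4; S3-x>S6; S3-y>S6; S4-x>S7; S4-y>S0; S5-x>S6; S5-y>S0; S6-x>S8; S6-y>S8; S7-x>S8; S7-y>S2; S8-x>S3; S8-y>S3

Run two small machines in parallel and take their product. One (3 states) tracks whether and how much of `xx` has been seen; the other (3 states) tracks the input length modulo 3. Each combined state is a pair, one component from each; accept when both components accept.
A 9-state machine:
        x   y  
>  S0   S1  S2 
   S1   S3  S4 
   S2   S5  S4 
   S3   S6  S6 
   S4   S7  S0 
   S5   S6  S0 
 * S6   S8  S8 
   S7   S8  S2 
   S8   S3  S3 
(> = start, * = accepting)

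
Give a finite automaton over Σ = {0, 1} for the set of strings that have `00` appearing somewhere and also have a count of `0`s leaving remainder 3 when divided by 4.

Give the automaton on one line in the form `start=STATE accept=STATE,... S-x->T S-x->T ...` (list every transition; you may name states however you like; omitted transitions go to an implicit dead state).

start=q0 accept=q4 q0-0->q1 q0-1->q0 q1-0->q2 q1-1->q3 q2-0->q4 q2-1->q2 q3-0->q5 q3-1->q3 q4-0->q6 q4-1->q4 q5-0->q4 q5-1->q7 q6-0->q8 q6-1->q6 q7-0->q9 q7-1->q7 q8-0->q2 q8-1->q8 q9-0->q6 q9-1->q10 q10-0->q11 q10-1->q10 q11-0->q8 q11-1->q0

Handle the two conditions separately and then intersect. The first has 3 states tracking whether and how much of `00` has been seen; the second has 4 states tracking the count of `0`s modulo 4. A product state is a pair (one from each), accepting exactly when both do.
          0    1  
>  q0     q1   q0 
   q1     q2   q3 
   q2     q4   q2 
   q3     q5   q3 
 * q4     q6   q4 
   q5     q4   q7 
   q6     q8   q6 
   q7     q9   q7 
   q8     q2   q8 
   q9     q6  q10 
   q10   q11  q10 
   q11    q8   q0 
(> = start, * = accepting)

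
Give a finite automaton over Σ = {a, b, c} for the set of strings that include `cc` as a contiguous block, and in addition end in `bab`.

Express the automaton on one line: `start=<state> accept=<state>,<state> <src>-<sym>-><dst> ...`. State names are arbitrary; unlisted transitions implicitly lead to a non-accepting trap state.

start=q0 accept=q8 q0-a->q0 q0-b->q1 q0-c->q2 q1-a->q3 q1-b->q1 q1-c->q2 q2-a->q0 q2-b->q1 q2-c->q4 q3-a->q0 q3-b->q5 q3-c->q2 q4-a->q4 q4-b->q6 q4-c->q4 q5-a->q3 q5-b->q1 q5-c->q2 q6-a->q7 q6-b->q6 q6-c->q4 q7-a->q4 q7-b->q8 q7-c->q4 q8-a->q7 q8-b->q6 q8-c->q4

Build one automaton per condition and run them in lockstep. One (3 states) tracks whether and how much of `cc` has been seen; the other (4 states) tracks how much of the suffix `bab` has currently been matched. Each combined state is a pair, one component from each; accept when both components accept.
With 9 states:
        a   b   c  
>  q0   q0  q1  q2 
   q1   q3  q1  q2 
   q2   q0  q1  q4 
   q3   q0  q5  q2 
   q4   q4  q6  q4 
   q5   q3  q1  q2 
   q6   q7  q6  q4 
   q7   q4  q8  q4 
 * q8   q7  q6  q4 
(> = start, * = accepting)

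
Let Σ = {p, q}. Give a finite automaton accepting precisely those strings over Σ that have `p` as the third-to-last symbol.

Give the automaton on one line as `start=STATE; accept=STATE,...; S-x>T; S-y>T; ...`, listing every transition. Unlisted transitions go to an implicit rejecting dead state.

start=s0; accept=s7,s8,s9,s10; s0-p>s1; s0-q>s2; s1-p>s3; s1-q>s4; s2-p>s5; s2-q>s6; s3-p>s7; s3-q>s8; s4-p>s9; s4-q>s10; s5-p>s11; s5-q>s12; s6-p>s13; s6-q>s14; s7-p>s7; s7-q>s8; s8-p>s9; s8-q>s10; s9-p>s11; s9-q>s12; s10-p>s13; s10-q>s14; s11-p>s7; s11-q>s8; s12-p>s9; s12-q>s10; s13-p>s11; s13-q>s12; s14-p>s13; s14-q>s14

A DFA must remember the last 3 symbols (since which symbol is third-to-last isn't known until the input ends). Use one state per possible window of the last ≤3 symbols; accept from those whose window starts with `p`.
15 states suffice.
          p    q  
>  s0     s1   s2 
   s1     s3   s4 
   s2     s5   s6 
   s3     s7   s8 
   s4     s9  s10 
   s5    s11  s12 
   s6    s13  s14 
 * s7     s7   s8 
 * s8     s9  s10 
 * s9    s11  s12 
 * s10   s13  s14 
   s11    s7   s8 
   s12    s9  s10 
   s13   s11  s12 
   s14   s13  s14 
(> = start, * = accepting)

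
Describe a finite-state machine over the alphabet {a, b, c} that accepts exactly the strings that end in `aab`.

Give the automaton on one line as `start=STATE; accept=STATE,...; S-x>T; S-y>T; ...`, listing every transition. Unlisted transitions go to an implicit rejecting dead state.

start=q0; accept=q3; q0-a>q1; q0-b>q0; q0-c>q0; q1-a>q2; q1-b>q0; q1-c>q0; q2-a>q2; q2-b>q3; q2-c>q0; q3-a>q1; q3-b>q0; q3-c>q0

Let each state record the length of the longest suffix of the input read so far that is also a prefix of `aab`. q1 means the last symbol is `a`; q2 means the last 2 symbols are `aa`; q3 means the last 3 symbols are `aab`. Accept only at q3, where the string currently ends in `aab`.
With 4 states:
        a   b   c  
>  q0   q1  q0  q0 
   q1   q2  q0  q0 
   q2   q2  q3  q0 
 * q3   q1  q0  q0 
(> = start, * = accepting)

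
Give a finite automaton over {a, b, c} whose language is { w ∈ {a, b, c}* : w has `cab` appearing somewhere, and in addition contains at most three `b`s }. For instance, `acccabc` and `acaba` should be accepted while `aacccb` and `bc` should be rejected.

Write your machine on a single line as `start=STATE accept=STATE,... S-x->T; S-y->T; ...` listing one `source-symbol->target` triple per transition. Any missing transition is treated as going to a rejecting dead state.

Build one automaton per condition and run them in lockstep. One (4 states) tracks whether and how much of `cab` has been seen; the other (5 states) tracks the count of `b`s, saturating at 4. Each combined state is a pair, one component from each; accept when both components accept.
          a    b    c  
>  S0     S0   S1   S2 
   S1     S1   S3   S4 
   S2     S5   S1   S2 
   S3     S3   S6   S7 
   S4     S8   S3   S4 
   S5     S0   S9   S2 
   S6     S6  S10  S11 
   S7    S12   S6   S7 
   S8     S1  S13   S4 
 * S9     S9  S13   S9 
   S10   S10  S10  S14 
   S11   S15  S10  S11 
   S12    S3  S16   S7 
 * S13   S13  S16  S13 
   S14   S17  S10  S14 
   S15    S6  S18  S11 
 * S16   S16  S18  S16 
   S17   S10  S18  S14 
   S18   S18  S18  S18 
(> = start, * = accepting)

start=S0; accept=S9,S13,S16; S0-a->S0; S0-b->S1; S0-c->S2; S1-a->S1; S1-b->S3; S1-c->S4; S2-a->S5; S2-b->S1; S2-c->S2; S3-a->S3; S3-b->S6; S3-c->S7; S4-a->S8; S4-b->S3; S4-c->S4; S5-a->S0; S5-b->S9; S5-c->S2; S6-a->S6; S6-b->S10; S6-c->S11; S7-a->S12; S7-b->S6; S7-c->S7; S8-a->S1; S8-b->S13; S8-c->S4; S9-a->S9; S9-b->S13; S9-c->S9; S10-a->S10; S10-b->S10; S10-c->S14; S11-a->S15; S11-b->S10; S11-c->S11; S12-a->S3; S12-b->S16; S12-c->S7; S13-a->S13; S13-b->S16; S13-c->S13; S14-a->S17; S14-b->S10; S14-c->S14; S15-a->S6; S15-b->S18; S15-c->S11; S16-a->S16; S16-b->S18; S16-c->S16; S17-a->S10; S17-b->S18; S17-c->S14; S18-a->S18; S18-b->S18; S18-c->S18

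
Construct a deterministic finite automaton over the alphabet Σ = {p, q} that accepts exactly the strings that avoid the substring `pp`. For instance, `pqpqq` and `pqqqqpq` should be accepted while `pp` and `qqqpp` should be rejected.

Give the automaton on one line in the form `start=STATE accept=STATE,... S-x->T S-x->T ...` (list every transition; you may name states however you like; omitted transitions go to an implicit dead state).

start=s0 accept=s0,s1 s0-p->s1 s0-q->s0 s1-p->s2 s1-q->s0 s2-p->s2 s2-q->s2

This is the complement of 'contains `pp`'. Use the same substring-matching states — s0 through s2 holding how much of `pp` has just been matched — but flip the accepting set: everything except the trap s2 accepts.
With 3 states:
        p   q  
>* s0   s1  s0 
 * s1   s2  s0 
   s2   s2  s2 
(> = start, * = accepting)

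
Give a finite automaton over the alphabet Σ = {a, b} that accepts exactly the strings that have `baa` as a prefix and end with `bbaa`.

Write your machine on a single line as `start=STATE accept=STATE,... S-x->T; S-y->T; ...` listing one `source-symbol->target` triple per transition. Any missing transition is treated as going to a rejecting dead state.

start=q0; accept=q12; q0-a->q1; q0-b->q2; q1-a->q1; q1-b->q3; q2-a->q4; q2-b->q5; q3-a->q1; q3-b->q5; q4-a->q6; q4-b->q3; q5-a->q7; q5-b->q5; q6-a->q6; q6-b->q8; q7-a->q9; q7-b->q3; q8-a->q6; q8-b->q10; q9-a->q1; q9-b->q3; q10-a->q11; q10-b->q10; q11-a->q12; q11-b->q8; q12-a->q6; q12-b->q8

Run two small machines in parallel and take their product. One (5 states) tracks whether the input so far still matches the prefix `baa`; the other (5 states) tracks how much of the suffix `bbaa` has currently been matched. Each combined state is a pair, one component from each; accept when both components accept.
A 13-state machine:
          a    b  
>  q0     q1   q2 
   q1     q1   q3 
   q2     q4   q5 
   q3     q1   q5 
   q4     q6   q3 
   q5     q7   q5 
   q6     q6   q8 
   q7     q9   q3 
   q8     q6  q10 
   q9     q1   q3 
   q10   q11  q10 
   q11   q12   q8 
 * q12    q6   q8 
(> = start, * = accepting)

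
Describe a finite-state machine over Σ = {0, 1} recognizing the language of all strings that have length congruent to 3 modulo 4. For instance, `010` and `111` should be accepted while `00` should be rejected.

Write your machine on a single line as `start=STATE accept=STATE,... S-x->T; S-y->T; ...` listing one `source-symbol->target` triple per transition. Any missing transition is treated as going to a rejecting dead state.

start=s0; accept=s3; s0-0->s1; s0-1->s1; s1-0->s2; s1-1->s2; s2-0->s3; s2-1->s3; s3-0->s0; s3-1->s0

Count input length modulo 4: every symbol advances one step around the cycle s0 → s1 → s2 → s3 → s0. Accept at s3.
A 4-state machine:
        0   1  
>  s0   s1  s1 
   s1   s2  s2 
   s2   s3  s3 
 * s3   s0  s0 
(> = start, * = accepting)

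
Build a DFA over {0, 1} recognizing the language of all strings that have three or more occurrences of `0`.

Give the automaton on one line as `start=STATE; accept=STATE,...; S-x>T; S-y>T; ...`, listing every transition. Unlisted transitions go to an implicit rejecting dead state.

Count `0`s, saturating at 4: states S0 through S3 mean 0 through 3 `0`s seen; S4 means more than 3. Each `0` increments (capped at S4); other symbols loop. Accept from {S3, S4}.
A 5-state machine:
        0   1  
>  S0   S1  S0 
   S1   S2  S1 
   S2   S3  S2 
 * S3   S4  S3 
 * S4   S4  S4 
(> = start, * = accepting)

start=S0; accept=S3,S4; S0-0>S1; S0-1>S0; S1-0>S2; S1-1>S1; S2-0>S3; S2-1>S2; S3-0>S4; S3-1>S3; S4-0>S4; S4-1>S4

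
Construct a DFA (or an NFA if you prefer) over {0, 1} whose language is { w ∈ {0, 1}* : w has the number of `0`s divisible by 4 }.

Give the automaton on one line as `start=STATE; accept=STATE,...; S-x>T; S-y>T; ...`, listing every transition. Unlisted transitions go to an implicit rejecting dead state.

Keep the running count of `0`s modulo 4: each `0` advances along the cycle q0 → q1 → q2 → q3 → q0 while other symbols loop. Accept at q0.
        0   1  
>* q0   q1  q0 
   q1   q2  q1 
   q2   q3  q2 
   q3   q0  q3 
(> = start, * = accepting)

start=q0; accept=q0; q0-0>q1; q0-1>q0; q1-0>q2; q1-1>q1; q2-0>q3; q2-1>q2; q3-0>q0; q3-1>q3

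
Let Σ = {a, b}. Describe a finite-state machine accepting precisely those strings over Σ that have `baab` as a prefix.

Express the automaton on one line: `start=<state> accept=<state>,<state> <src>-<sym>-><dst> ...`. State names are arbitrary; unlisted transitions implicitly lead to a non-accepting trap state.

Check the first 4 symbols one by one: s0 through s3 record how many have matched `baab` so far; any wrong symbol goes to the dead state s5. After all 4 match we enter the accepting sink s4.
With 6 states:
        a   b  
>  s0   s5  s1 
   s1   s2  s5 
   s2   s3  s5 
   s3   s5  s4 
 * s4   s4  s4 
   s5   s5  s5 
(> = start, * = accepting)

start=s0 accept=s4 s0-a->s5 s0-b->s1 s1-a->s2 s1-b->s5 s2-a->s3 s2-b->s5 s3-a->s5 s3-b->s4 s4-a->s4 s4-b->s4 s5-a->s5 s5-b->s5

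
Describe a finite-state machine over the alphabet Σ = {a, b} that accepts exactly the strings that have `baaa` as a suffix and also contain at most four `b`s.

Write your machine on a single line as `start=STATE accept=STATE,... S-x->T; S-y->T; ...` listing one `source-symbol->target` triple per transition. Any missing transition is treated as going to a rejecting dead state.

Run two small machines in parallel and take their product. One (5 states) tracks how much of the suffix `baaa` has currently been matched; the other (6 states) tracks the count of `b`s, saturating at 5. Each combined state is a pair, one component from each; accept when both components accept. Minimizing collapses redundant product states.
A 21-state machine:
          a    b  
>  q0     q0   q1 
   q1     q2   q3 
   q2     q4   q3 
   q3     q5   q6 
   q4     q7   q3 
   q5     q8   q6 
   q6     q9  q10 
 * q7    q11   q3 
   q8    q12   q6 
   q9    q13  q10 
   q10   q14  q15 
   q11   q11   q3 
 * q12   q16   q6 
   q13   q17  q10 
   q14   q18  q15 
   q15   q15  q15 
   q16   q16   q6 
 * q17   q19  q10 
   q18   q20  q15 
   q19   q19  q10 
 * q20   q15  q15 
(> = start, * = accepting)

start=q0; accept=q7,q12,q17,q20; q0-a->q0; q0-b->q1; q1-a->q2; q1-b->q3; q2-a->q4; q2-b->q3; q3-a->q5; q3-b->q6; q4-a->q7; q4-b->q3; q5-a->q8; q5-b->q6; q6-a->q9; q6-b->q10; q7-a->q11; q7-b->q3; q8-a->q12; q8-b->q6; q9-a->q13; q9-b->q10; q10-a->q14; q10-b->q15; q11-a->q11; q11-b->q3; q12-a->q16; q12-b->q6; q13-a->q17; q13-b->q10; q14-a->q18; q14-b->q15; q15-a->q15; q15-b->q15; q16-a->q16; q16-b->q6; q17-a->q19; q17-b->q10; q18-a->q20; q18-b->q15; q19-a->q19; q19-b->q10; q20-a->q15; q20-b->q15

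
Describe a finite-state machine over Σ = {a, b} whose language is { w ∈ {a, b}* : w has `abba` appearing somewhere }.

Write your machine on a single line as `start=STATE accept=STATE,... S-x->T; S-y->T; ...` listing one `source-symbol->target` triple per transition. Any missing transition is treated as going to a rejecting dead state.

Track how much of `abba` has been matched so far: state q0 is no progress, q4 is the absorbing accept state reached once `abba` has occurred. Intermediate states record partial matches; on a mismatch, fall back to the longest reusable overlap.
A 5-state machine:
        a   b  
>  q0   q1  q0 
   q1   q1  q2 
   q2   q1  q3 
   q3   q4  q0 
 * q4   q4  q4 
(> = start, * = accepting)

start=q0; accept=q4; q0-a->q1; q0-b->q0; q1-a->q1; q1-b->q2; q2-a->q1; q2-b->q3; q3-a->q4; q3-b->q0; q4-a->q4; q4-b->q4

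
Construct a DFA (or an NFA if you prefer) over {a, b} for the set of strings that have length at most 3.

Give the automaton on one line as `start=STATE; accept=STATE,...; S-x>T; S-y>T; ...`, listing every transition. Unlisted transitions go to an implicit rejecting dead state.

start=s0; accept=s0,s1,s2,s3; s0-a>s1; s0-b>s1; s1-a>s2; s1-b>s2; s2-a>s3; s2-b>s3; s3-a>s4; s3-b>s4; s4-a>s4; s4-b>s4

We only need to distinguish lengths 0, 1, …, 3, and '>3'. Chain s0 → s1 → s2 → s3 → s4 on every symbol, with s4 looping. Accepting states: {s0, s1, s2, s3}.
5 states suffice.
        a   b  
>* s0   s1  s1 
 * s1   s2  s2 
 * s2   s3  s3 
 * s3   s4  s4 
   s4   s4  s4 
(> = start, * = accepting)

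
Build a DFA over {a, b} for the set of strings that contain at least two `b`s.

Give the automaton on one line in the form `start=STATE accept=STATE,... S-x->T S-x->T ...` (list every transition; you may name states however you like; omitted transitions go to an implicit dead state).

start=q0 accept=q2,q3 q0-a->q0 q0-b->q1 q1-a->q1 q1-b->q2 q2-a->q2 q2-b->q3 q3-a->q3 q3-b->q3

Count `b`s, saturating at 3: states q0 through q2 mean 0 through 2 `b`s seen; q3 means more than 2. Each `b` increments (capped at q3); other symbols loop. Accept from {q2, q3}.
        a   b  
>  q0   q0  q1 
   q1   q1  q2 
 * q2   q2  q3 
 * q3   q3  q3 
(> = start, * = accepting)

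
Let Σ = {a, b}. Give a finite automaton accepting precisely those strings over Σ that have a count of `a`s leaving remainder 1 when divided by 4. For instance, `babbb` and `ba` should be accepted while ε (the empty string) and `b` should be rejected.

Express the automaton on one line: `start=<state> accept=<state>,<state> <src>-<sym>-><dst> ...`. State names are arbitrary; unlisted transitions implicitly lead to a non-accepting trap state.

start=s0 accept=s1 s0-a->s1 s0-b->s0 s1-a->s2 s1-b->s1 s2-a->s3 s2-b->s2 s3-a->s0 s3-b->s3

The only thing that matters is how many `a`s have appeared, reduced mod 4. Use one state per residue: s0 for 0, …, s3 for 3. Reading `a` moves to the next residue; anything else stays put. s1 is accepting.
With 4 states:
        a   b  
>  s0   s1  s0 
 * s1   s2  s1 
   s2   s3  s2 
   s3   s0  s3 
(> = start, * = accepting)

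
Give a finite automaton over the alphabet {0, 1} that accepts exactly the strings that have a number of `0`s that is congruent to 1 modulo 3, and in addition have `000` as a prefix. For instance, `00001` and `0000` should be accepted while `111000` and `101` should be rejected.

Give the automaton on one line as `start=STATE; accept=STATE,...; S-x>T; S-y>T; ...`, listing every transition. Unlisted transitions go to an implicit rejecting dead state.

start=S0; accept=S7; S0-0>S1; S0-1>S2; S1-0>S3; S1-1>S4; S2-0>S4; S2-1>S2; S3-0>S5; S3-1>S6; S4-0>S6; S4-1>S4; S5-0>S7; S5-1>S5; S6-0>S2; S6-1>S6; S7-0>S8; S7-1>S7; S8-0>S5; S8-1>S8

Build one automaton per condition and run them in lockstep. The first has 3 states tracking the count of `0`s modulo 3; the second has 5 states tracking whether the input so far still matches the prefix `000`. A product state is a pair (one from each), accepting exactly when both do.
With 9 states:
        0   1  
>  S0   S1  S2 
   S1   S3  S4 
   S2   S4  S2 
   S3   S5  S6 
   S4   S6  S4 
   S5   S7  S5 
   S6   S2  S6 
 * S7   S8  S7 
   S8   S5  S8 
(> = start, * = accepting)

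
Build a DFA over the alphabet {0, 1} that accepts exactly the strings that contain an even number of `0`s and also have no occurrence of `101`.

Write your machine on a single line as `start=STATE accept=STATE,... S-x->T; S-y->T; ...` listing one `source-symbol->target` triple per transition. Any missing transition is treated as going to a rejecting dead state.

Build one automaton per condition and run them in lockstep. The first has 2 states tracking the count of `0`s modulo 2; the second has 4 states tracking partial matches of the forbidden pattern `101`. A product state is a pair (one from each), accepting exactly when both do.
With 8 states:
        0   1  
>* S0   S1  S2 
   S1   S0  S3 
 * S2   S4  S2 
   S3   S5  S3 
   S4   S0  S6 
 * S5   S1  S7 
   S6   S7  S6 
   S7   S6  S7 
(> = start, * = accepting)

start=S0; accept=S0,S2,S5; S0-0->S1; S0-1->S2; S1-0->S0; S1-1->S3; S2-0->S4; S2-1->S2; S3-0->S5; S3-1->S3; S4-0->S0; S4-1->S6; S5-0->S1; S5-1->S7; S6-0->S7; S6-1->S6; S7-0->S6; S7-1->S7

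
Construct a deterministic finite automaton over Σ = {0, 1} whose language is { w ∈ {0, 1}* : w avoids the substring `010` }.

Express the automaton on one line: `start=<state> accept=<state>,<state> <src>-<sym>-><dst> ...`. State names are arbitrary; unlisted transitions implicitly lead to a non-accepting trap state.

Track partial matches of the forbidden pattern `010`. State q3 is a dead state reached once `010` has occurred; every other state accepts. q0 means no part of `010` is currently matched.
4 states suffice.
        0   1  
>* q0   q1  q0 
 * q1   q1  q2 
 * q2   q3  q0 
   q3   q3  q3 
(> = start, * = accepting)

start=q0 accept=q0,q1,q2 q0-0->q1 q0-1->q0 q1-0->q1 q1-1->q2 q2-0->q3 q2-1->q0 q3-0->q3 q3-1->q3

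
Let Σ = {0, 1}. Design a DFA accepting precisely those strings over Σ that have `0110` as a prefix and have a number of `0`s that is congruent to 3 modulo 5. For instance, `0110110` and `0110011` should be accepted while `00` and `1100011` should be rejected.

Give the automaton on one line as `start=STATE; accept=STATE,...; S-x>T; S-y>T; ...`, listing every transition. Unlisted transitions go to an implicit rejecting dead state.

start=S0; accept=S6; S0-0>S1; S0-1>S2; S1-0>S2; S1-1>S3; S2-0>S2; S2-1>S2; S3-0>S2; S3-1>S4; S4-0>S5; S4-1>S2; S5-0>S6; S5-1>S5; S6-0>S7; S6-1>S6; S7-0>S8; S7-1>S7; S8-0>S9; S8-1>S8; S9-0>S5; S9-1>S9

Handle the two conditions separately and then intersect. One (6 states) tracks whether the input so far still matches the prefix `0110`; the other (5 states) tracks the count of `0`s modulo 5. Each combined state is a pair, one component from each; accept when both components accept. Minimizing collapses redundant product states.
With 10 states:
        0   1  
>  S0   S1  S2 
   S1   S2  S3 
   S2   S2  S2 
   S3   S2  S4 
   S4   S5  S2 
   S5   S6  S5 
 * S6   S7  S6 
   S7   S8  S7 
   S8   S9  S8 
   S9   S5  S9 
(> = start, * = accepting)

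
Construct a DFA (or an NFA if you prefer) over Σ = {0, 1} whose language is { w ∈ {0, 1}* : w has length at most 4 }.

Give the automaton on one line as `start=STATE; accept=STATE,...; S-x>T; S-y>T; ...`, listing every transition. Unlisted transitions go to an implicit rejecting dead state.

start=A; accept=A,B,C,D,E; A-0>B; A-1>B; B-0>C; B-1>C; C-0>D; C-1>D; D-0>E; D-1>E; E-0>F; E-1>F; F-0>F; F-1>F

Count input length up to 5: every symbol moves from A toward F, which means 'more than 4' and absorbs. Accept from {A, B, C, D, E}.
       0  1 
>* A   B  B 
 * B   C  C 
 * C   D  D 
 * D   E  E 
 * E   F  F 
   F   F  F 
(> = start, * = accepting)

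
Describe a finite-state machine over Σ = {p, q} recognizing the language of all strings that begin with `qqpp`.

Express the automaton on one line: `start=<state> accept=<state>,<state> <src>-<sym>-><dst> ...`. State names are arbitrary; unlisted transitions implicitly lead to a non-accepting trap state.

start=A accept=E A-p->F A-q->B B-p->F B-q->C C-p->D C-q->F D-p->E D-q->F E-p->E E-q->E F-p->F F-q->F

Check the first 4 symbols one by one: A through D record how many have matched `qqpp` so far; any wrong symbol goes to the dead state F. After all 4 match we enter the accepting sink E.
       p  q 
>  A   F  B 
   B   F  C 
   C   D  F 
   D   E  F 
 * E   E  E 
   F   F  F 
(> = start, * = accepting)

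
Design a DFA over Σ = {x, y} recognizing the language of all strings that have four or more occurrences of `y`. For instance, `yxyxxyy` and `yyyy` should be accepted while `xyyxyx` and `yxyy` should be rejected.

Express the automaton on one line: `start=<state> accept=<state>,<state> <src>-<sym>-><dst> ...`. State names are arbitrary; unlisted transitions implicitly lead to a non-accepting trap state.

Only the number of `y`s matters, and only up to 5. Make a chain S0 → S1 → S2 → S3 → S4 → S5 advanced by each `y` (with S5 absorbing); every other symbol self-loops. The accepting set is {S4, S5}.
6 states suffice.
        x   y  
>  S0   S0  S1 
   S1   S1  S2 
   S2   S2  S3 
   S3   S3  S4 
 * S4   S4  S5 
 * S5   S5  S5 
(> = start, * = accepting)

start=S0 accept=S4,S5 S0-x->S0 S0-y->S1 S1-x->S1 S1-y->S2 S2-x->S2 S2-y->S3 S3-x->S3 S3-y->S4 S4-x->S4 S4-y->S5 S5-x->S5 S5-y->S5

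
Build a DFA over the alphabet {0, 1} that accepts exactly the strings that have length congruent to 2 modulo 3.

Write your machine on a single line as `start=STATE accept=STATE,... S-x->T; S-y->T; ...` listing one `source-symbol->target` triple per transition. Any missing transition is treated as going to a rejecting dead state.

Only the length mod 3 matters, so use a 3-cycle: from any state, every input symbol moves to the next state, wrapping q2 back to q0. Mark q2 accepting.
A 3-state machine:
        0   1  
>  q0   q1  q1 
   q1   q2  q2 
 * q2   q0  q0 
(> = start, * = accepting)

start=q0; accept=q2; q0-0->q1; q0-1->q1; q1-0->q2; q1-1->q2; q2-0->q0; q2-1->q0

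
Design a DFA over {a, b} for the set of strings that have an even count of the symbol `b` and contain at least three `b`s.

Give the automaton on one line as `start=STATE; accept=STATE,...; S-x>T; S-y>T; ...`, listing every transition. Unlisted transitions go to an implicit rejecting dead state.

start=s0; accept=s4; s0-a>s0; s0-b>s1; s1-a>s1; s1-b>s2; s2-a>s2; s2-b>s3; s3-a>s3; s3-b>s4; s4-a>s4; s4-b>s5; s5-a>s5; s5-b>s4

Handle the two conditions separately and then intersect. The first has 2 states tracking the count of `b`s modulo 2; the second has 5 states tracking the count of `b`s, saturating at 4. A product state is a pair (one from each), accepting exactly when both do.
A 6-state machine:
        a   b  
>  s0   s0  s1 
   s1   s1  s2 
   s2   s2  s3 
   s3   s3  s4 
 * s4   s4  s5 
   s5   s5  s4 
(> = start, * = accepting)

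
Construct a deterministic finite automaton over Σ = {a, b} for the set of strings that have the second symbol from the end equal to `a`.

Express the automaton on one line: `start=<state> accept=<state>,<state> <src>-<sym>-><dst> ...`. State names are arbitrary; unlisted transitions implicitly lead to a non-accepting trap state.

Because acceptance depends on a position counted from the end, the machine has to buffer the most recent 2 symbols. Make each state the string of the last up-to-2 symbols read; on input `x` shift the window left and append `x`. Accept when the buffered window has length 2 and begins with `a`.
7 states suffice.
        a   b  
>  q0   q1  q2 
   q1   q3  q4 
   q2   q5  q6 
 * q3   q3  q4 
 * q4   q5  q6 
   q5   q3  q4 
   q6   q5  q6 
(> = start, * = accepting)

start=q0 accept=q3,q4 q0-a->q1 q0-b->q2 q1-a->q3 q1-b->q4 q2-a->q5 q2-b->q6 q3-a->q3 q3-b->q4 q4-a->q5 q4-b->q6 q5-a->q3 q5-b->q4 q6-a->q5 q6-b->q6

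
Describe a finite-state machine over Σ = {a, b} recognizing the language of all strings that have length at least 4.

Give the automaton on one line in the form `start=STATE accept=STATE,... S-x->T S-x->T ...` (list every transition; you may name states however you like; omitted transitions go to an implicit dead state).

We only need to distinguish lengths 0, 1, …, 4, and '>4'. Chain q0 → q1 → q2 → q3 → q4 → q5 on every symbol, with q5 looping. Accepting states: {q4, q5}.
With 6 states:
        a   b  
>  q0   q1  q1 
   q1   q2  q2 
   q2   q3  q3 
   q3   q4  q4 
 * q4   q5  q5 
 * q5   q5  q5 
(> = start, * = accepting)

start=q0 accept=q4,q5 q0-a->q1 q0-b->q1 q1-a->q2 q1-b->q2 q2-a->q3 q2-b->q3 q3-a->q4 q3-b->q4 q4-a->q5 q4-b->q5 q5-a->q5 q5-b->q5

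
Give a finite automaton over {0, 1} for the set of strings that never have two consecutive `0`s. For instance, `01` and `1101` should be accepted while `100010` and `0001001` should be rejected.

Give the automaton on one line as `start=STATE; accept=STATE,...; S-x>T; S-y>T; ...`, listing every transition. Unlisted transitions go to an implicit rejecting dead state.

This is the complement of 'contains `00`'. Use the same substring-matching states — s0 through s2 holding how much of `00` has just been matched — but flip the accepting set: everything except the trap s2 accepts.
3 states suffice.
        0   1  
>* s0   s1  s0 
 * s1   s2  s0 
   s2   s2  s2 
(> = start, * = accepting)

start=s0; accept=s0,s1; s0-0>s1; s0-1>s0; s1-0>s2; s1-1>s0; s2-0>s2; s2-1>s2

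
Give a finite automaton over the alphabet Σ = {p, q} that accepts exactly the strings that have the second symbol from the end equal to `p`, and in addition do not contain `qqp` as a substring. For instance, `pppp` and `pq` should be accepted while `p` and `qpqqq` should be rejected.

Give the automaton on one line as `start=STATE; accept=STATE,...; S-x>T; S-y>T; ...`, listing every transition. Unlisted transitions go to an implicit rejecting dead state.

Build one automaton per condition and run them in lockstep. The first has 7 states tracking the last 2 symbols read; the second has 4 states tracking partial matches of the forbidden pattern `qqp`. A product state is a pair (one from each), accepting exactly when both do.
          p    q  
>  s0     s1   s2 
   s1     s3   s4 
   s2     s5   s6 
 * s3     s3   s4 
 * s4     s5   s6 
   s5     s3   s4 
   s6     s7   s6 
   s7     s8   s9 
   s8     s8   s9 
   s9     s7  s10 
   s10    s7  s10 
(> = start, * = accepting)

start=s0; accept=s3,s4; s0-p>s1; s0-q>s2; s1-p>s3; s1-q>s4; s2-p>s5; s2-q>s6; s3-p>s3; s3-q>s4; s4-p>s5; s4-q>s6; s5-p>s3; s5-q>s4; s6-p>s7; s6-q>s6; s7-p>s8; s7-q>s9; s8-p>s8; s8-q>s9; s9-p>s7; s9-q>s10; s10-p>s7; s10-q>s10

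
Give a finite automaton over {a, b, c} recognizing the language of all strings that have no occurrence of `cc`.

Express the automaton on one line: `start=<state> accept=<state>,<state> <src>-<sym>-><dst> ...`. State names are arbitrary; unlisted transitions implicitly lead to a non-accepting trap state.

start=S0 accept=S0,S1 S0-a->S0 S0-b->S0 S0-c->S1 S1-a->S0 S1-b->S0 S1-c->S2 S2-a->S2 S2-b->S2 S2-c->S2

This is the complement of 'contains `cc`'. Use the same substring-matching states — S0 through S2 holding how much of `cc` has just been matched — but flip the accepting set: everything except the trap S2 accepts.
With 3 states:
        a   b   c  
>* S0   S0  S0  S1 
 * S1   S0  S0  S2 
   S2   S2  S2  S2 
(> = start, * = accepting)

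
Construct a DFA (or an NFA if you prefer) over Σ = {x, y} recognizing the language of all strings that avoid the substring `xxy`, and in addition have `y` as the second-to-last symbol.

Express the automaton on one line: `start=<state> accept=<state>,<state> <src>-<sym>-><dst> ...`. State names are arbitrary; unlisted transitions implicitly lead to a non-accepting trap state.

start=s0 accept=s4,s5 s0-x->s1 s0-y->s2 s1-x->s3 s1-y->s2 s2-x->s4 s2-y->s5 s3-x->s3 s3-y->s3 s4-x->s3 s4-y->s2 s5-x->s4 s5-y->s5

Build one automaton per condition and run them in lockstep. The first has 4 states tracking partial matches of the forbidden pattern `xxy`; the second has 7 states tracking the last 2 symbols read. A product state is a pair (one from each), accepting exactly when both do. Equivalent product states are then merged.
        x   y  
>  s0   s1  s2 
   s1   s3  s2 
   s2   s4  s5 
   s3   s3  s3 
 * s4   s3  s2 
 * s5   s4  s5 
(> = start, * = accepting)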